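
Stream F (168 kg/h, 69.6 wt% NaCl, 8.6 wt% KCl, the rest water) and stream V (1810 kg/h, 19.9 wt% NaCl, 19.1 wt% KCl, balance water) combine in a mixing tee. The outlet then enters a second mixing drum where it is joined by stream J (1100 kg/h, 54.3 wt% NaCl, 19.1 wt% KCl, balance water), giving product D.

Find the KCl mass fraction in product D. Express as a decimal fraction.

Overall, product flow = 3078 kg/h.
KCl in = 168×0.086 + 1810×0.191 + 1100×0.191 = 570.26 kg/h.
KCl fraction in D = 0.185.

0.185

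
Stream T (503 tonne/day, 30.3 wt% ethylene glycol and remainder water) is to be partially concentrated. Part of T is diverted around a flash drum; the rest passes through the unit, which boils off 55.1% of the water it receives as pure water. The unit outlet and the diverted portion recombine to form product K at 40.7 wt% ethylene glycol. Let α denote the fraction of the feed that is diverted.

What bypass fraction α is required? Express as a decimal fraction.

0.335

All 503×0.303 = 152.41 tonne/day of ethylene glycol reaches K, so K = 152.41/0.407 = 374.47 tonne/day and vapour = 128.53 tonne/day.
The evaporator receives (1−α)·503 of feed at 0.697 water and removes 0.551 of that water:
0.551×0.697×(1−α)×503 = 128.53
(1−α) = 128.53/193.18 = 0.6654;  α = 0.3346.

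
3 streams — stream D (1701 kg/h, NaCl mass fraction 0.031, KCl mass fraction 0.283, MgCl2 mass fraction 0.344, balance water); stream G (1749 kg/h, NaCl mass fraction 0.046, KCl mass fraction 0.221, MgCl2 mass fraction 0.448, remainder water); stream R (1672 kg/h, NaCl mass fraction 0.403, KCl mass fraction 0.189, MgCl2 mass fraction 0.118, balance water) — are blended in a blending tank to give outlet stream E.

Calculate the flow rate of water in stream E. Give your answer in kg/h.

water out = water in = 1701×0.342 + 1749×0.285 + 1672×0.290 = 1565.1 kg/h.

1565 kg/h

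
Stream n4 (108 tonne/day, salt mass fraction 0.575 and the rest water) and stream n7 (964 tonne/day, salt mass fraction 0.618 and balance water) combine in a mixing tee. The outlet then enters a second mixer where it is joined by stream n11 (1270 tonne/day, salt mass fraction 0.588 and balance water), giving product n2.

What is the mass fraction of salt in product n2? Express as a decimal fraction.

0.600

Overall, product flow = 2342 tonne/day.
salt in = 108×0.575 + 964×0.618 + 1270×0.588 = 1404.6 tonne/day.
salt fraction in n2 = 0.600.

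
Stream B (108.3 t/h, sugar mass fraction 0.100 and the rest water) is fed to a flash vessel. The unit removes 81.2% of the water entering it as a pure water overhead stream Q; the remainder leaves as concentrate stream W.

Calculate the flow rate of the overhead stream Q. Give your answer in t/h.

water entering = 108.3×0.900 = 97.47 t/h; overhead removed = 0.812×97.47 = 79.146 t/h.

79.15 t/h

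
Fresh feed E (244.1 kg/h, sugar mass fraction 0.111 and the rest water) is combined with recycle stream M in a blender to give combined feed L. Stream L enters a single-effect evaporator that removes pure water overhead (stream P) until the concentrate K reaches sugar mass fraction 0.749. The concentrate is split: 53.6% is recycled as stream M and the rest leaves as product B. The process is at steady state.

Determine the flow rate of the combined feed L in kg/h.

Overall sugar balance (none leaves overhead): sugar in fresh feed = sugar in product, i.e. 244.1×0.111 = (1−0.536)·K·0.749.
K = 27.095/(0.749×0.464) = 77.963 kg/h.
Recycle M = 0.536×77.963 = 41.788 kg/h.
Combined feed L = 244.1 + 41.788 = 285.89 kg/h.

285.9 kg/h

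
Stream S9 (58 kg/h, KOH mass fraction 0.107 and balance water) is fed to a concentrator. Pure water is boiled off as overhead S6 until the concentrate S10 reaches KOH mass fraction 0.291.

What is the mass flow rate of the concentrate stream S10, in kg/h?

KOH is conserved: 58×0.107 = 6.206 kg/h all reports to the concentrate.
Concentrate = 6.206/(target fraction) = 21.326 kg/h.

21.33 kg/h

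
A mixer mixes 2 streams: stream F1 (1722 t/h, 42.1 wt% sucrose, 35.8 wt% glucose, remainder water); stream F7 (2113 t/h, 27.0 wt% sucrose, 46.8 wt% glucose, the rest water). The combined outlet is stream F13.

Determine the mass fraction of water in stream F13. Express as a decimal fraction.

Total flow out = 1722 + 2113 = 3835 t/h.
water in = 1722×0.221 + 2113×0.262 = 934.17 t/h.
water mass fraction in F13 = 934.17/3835 = 0.244.

0.244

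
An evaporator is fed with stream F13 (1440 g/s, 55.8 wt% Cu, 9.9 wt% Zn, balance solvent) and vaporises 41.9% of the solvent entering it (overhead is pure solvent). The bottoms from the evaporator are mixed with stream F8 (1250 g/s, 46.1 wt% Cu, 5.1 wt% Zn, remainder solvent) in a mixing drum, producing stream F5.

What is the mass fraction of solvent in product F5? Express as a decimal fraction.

0.361

Vapour removed = 0.419×0.343×1440 = 206.95 g/s; concentrate = 1233 g/s.
solvent reaching the mixer = 286.97 (from concentrate) + 1250×0.488 = 896.97 g/s.
Product flow = 1233 + 1250 = 2483 g/s; solvent fraction = 0.361.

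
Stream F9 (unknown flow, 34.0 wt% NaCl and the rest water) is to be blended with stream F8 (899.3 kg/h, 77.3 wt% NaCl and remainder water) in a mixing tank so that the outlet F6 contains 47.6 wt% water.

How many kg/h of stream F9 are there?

1217 kg/h

Let F9 be the unknown flow. Total out = 899.3 + F9.
water balance: 204.14 + 0.660·F9 = 0.476·(899.3 + F9)
(0.660 − 0.476)·F9 = 0.476×899.3 − 204.14 = 223.93
F9 = 223.93 / 0.184 = 1217 kg/h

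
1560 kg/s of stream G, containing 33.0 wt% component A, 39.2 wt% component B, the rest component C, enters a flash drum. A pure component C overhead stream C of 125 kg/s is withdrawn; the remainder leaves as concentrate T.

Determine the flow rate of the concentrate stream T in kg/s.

Concentrate = 1560 − 125 = 1435 kg/s.

1435 kg/s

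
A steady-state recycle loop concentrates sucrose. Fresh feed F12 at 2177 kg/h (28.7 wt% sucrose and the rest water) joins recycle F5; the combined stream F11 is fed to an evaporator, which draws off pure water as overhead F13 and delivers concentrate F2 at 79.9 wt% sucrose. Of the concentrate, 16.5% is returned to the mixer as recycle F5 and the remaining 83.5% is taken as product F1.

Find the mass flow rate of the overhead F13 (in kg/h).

Overall sucrose balance (none leaves overhead): sucrose in fresh feed = sucrose in product, i.e. 2177×0.287 = (1−0.165)·F2·0.799.
F2 = 624.8/(0.799×0.835) = 936.5 kg/h.
Recycle F5 = 0.165×936.5 = 154.52 kg/h.
Combined feed F11 = 2177 + 154.52 = 2331.5 kg/h.
Overhead F13 = F11 − F2 = 2331.5 − 936.5 = 1395 kg/h.

1395 kg/h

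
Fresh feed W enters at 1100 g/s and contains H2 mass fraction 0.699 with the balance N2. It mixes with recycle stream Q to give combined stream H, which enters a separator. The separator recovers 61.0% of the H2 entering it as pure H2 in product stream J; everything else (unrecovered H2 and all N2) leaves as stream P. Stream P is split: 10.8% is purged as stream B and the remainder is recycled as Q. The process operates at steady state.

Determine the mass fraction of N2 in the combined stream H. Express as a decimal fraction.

N2 enters only via W and leaves only via the purge: 1100×0.301 = 0.108×(N2 in P), and the separator passes all N2, so N2 in H = N2 in P = 3065.7 g/s.
H2 in H: m_A = 1100×0.699 + (1−0.108)·(1−0.610)·m_A, so m_A = 768.9/0.6521 = 1179.1 g/s.
H = 1179.1 + 3065.7 = 4244.8 g/s.
N2 fraction in H = 3065.7/4244.8 = 0.722.

0.722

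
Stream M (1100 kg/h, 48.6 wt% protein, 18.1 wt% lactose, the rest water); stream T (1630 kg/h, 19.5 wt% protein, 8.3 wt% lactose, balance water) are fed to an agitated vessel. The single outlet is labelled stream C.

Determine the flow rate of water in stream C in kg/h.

water out = water in = 1100×0.333 + 1630×0.722 = 1543.2 kg/h.

1543 kg/h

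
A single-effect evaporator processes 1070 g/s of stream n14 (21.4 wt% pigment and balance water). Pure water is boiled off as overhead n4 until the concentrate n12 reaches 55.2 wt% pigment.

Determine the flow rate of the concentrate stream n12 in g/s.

pigment is conserved: 1070×0.214 = 228.98 g/s all reports to the concentrate.
Concentrate = 228.98/(target fraction) = 414.82 g/s.

414.8 g/s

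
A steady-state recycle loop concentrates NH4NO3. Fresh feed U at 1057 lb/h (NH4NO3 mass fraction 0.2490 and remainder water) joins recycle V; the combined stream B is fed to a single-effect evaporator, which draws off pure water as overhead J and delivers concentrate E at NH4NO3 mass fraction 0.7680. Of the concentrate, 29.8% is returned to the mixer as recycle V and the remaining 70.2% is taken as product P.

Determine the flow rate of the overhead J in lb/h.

Overall NH4NO3 balance (none leaves overhead): NH4NO3 in fresh feed = NH4NO3 in product, i.e. 1057×0.249 = (1−0.298)·E·0.768.
E = 263.19/(0.768×0.702) = 488.18 lb/h.
Recycle V = 0.298×488.18 = 145.48 lb/h.
Combined feed B = 1057 + 145.48 = 1202.5 lb/h.
Overhead J = B − E = 1202.5 − 488.18 = 714.3 lb/h.

714.3 lb/h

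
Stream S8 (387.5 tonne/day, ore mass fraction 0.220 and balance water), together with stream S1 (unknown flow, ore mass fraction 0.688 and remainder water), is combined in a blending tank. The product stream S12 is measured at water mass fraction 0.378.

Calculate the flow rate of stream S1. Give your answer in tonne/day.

Let S1 be the unknown flow. Total out = 387.5 + S1.
water balance: 302.25 + 0.312·S1 = 0.378·(387.5 + S1)
(0.312 − 0.378)·S1 = 0.378×387.5 − 302.25 = -155.78
S1 = -155.78 / -0.066 = 2360.2 tonne/day

2360 tonne/day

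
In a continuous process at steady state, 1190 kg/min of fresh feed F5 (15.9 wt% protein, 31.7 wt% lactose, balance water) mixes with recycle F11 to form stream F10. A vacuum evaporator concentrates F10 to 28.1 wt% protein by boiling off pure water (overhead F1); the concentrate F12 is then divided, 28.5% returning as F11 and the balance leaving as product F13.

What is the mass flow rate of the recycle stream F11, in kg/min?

Overall protein balance (none leaves overhead): protein in fresh feed = protein in product, i.e. 1190×0.159 = (1−0.285)·F12·0.281.
F12 = 189.21/(0.281×0.715) = 941.74 kg/min.
Recycle F11 = 0.285×941.74 = 268.4 kg/min.

268.4 kg/min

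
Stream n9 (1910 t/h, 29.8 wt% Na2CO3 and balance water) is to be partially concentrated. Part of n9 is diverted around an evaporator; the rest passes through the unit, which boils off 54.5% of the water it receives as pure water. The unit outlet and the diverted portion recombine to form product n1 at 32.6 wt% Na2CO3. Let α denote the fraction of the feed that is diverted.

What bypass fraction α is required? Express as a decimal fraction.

0.776

All 1910×0.298 = 569.18 t/h of Na2CO3 reaches n1, so n1 = 569.18/0.326 = 1746 t/h and vapour = 164.05 t/h.
The evaporator receives (1−α)·1910 of feed at 0.702 water and removes 0.545 of that water:
0.545×0.702×(1−α)×1910 = 164.05
(1−α) = 164.05/730.75 = 0.2245;  α = 0.7755.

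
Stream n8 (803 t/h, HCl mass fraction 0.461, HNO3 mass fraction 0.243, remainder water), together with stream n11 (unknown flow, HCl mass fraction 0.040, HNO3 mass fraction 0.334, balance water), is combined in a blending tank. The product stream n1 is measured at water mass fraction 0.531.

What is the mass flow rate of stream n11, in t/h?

Let n11 be the unknown flow. Total out = 803 + n11.
water balance: 237.69 + 0.626·n11 = 0.531·(803 + n11)
(0.626 − 0.531)·n11 = 0.531×803 − 237.69 = 188.71
n11 = 188.71 / 0.095 = 1986.4 t/h

1986 t/h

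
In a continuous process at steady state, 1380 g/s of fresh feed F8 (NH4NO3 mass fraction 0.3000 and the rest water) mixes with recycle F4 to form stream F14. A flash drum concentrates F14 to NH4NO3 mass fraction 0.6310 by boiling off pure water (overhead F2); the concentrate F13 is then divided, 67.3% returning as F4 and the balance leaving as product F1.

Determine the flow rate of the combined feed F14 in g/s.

Overall NH4NO3 balance (none leaves overhead): NH4NO3 in fresh feed = NH4NO3 in product, i.e. 1380×0.300 = (1−0.673)·F13·0.631.
F13 = 414/(0.631×0.327) = 2006.4 g/s.
Recycle F4 = 0.673×2006.4 = 1350.3 g/s.
Combined feed F14 = 1380 + 1350.3 = 2730.3 g/s.

2730 g/s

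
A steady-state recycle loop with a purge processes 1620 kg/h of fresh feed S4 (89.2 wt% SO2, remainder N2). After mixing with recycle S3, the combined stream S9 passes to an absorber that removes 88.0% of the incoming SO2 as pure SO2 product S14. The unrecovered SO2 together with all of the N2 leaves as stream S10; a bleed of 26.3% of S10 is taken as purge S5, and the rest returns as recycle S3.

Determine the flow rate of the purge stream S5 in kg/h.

N2 enters only via S4 and leaves only via the purge: 1620×0.108 = 0.263×(N2 in S10), and the absorber passes all N2, so N2 in S9 = N2 in S10 = 665.25 kg/h.
SO2 in S9: m_A = 1620×0.892 + (1−0.263)·(1−0.880)·m_A, so m_A = 1445/0.9116 = 1585.2 kg/h.
S10 = (1−0.880)×1585.2 + 665.25 = 855.48 kg/h.
Purge S5 = 0.263×855.48 = 224.99 kg/h.

225 kg/h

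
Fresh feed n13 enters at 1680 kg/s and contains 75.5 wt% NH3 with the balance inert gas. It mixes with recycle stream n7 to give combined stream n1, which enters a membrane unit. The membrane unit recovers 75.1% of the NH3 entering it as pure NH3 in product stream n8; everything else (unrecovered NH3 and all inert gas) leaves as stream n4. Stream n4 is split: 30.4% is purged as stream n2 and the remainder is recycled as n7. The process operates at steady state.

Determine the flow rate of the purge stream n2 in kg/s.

527.7 kg/s

inert gas enters only via n13 and leaves only via the purge: 1680×0.245 = 0.304×(inert gas in n4), and the membrane unit passes all inert gas, so inert gas in n1 = inert gas in n4 = 1353.9 kg/s.
NH3 in n1: m_A = 1680×0.755 + (1−0.304)·(1−0.751)·m_A, so m_A = 1268.4/0.8267 = 1534.3 kg/s.
n4 = (1−0.751)×1534.3 + 1353.9 = 1736 kg/s.
Purge n2 = 0.304×1736 = 527.74 kg/s.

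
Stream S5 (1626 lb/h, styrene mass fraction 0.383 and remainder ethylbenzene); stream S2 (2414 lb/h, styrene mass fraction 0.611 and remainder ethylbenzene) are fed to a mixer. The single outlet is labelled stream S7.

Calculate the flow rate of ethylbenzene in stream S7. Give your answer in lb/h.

1942 lb/h

ethylbenzene out = ethylbenzene in = 1626×0.617 + 2414×0.389 = 1942.3 lb/h.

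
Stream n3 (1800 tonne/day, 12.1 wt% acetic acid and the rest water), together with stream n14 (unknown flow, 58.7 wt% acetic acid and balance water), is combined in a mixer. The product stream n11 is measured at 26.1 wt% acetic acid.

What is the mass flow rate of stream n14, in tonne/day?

773 tonne/day

Let n14 be the unknown flow. Total out = 1800 + n14.
acetic acid balance: 217.8 + 0.587·n14 = 0.261·(1800 + n14)
(0.587 − 0.261)·n14 = 0.261×1800 − 217.8 = 252
n14 = 252 / 0.326 = 773.01 tonne/day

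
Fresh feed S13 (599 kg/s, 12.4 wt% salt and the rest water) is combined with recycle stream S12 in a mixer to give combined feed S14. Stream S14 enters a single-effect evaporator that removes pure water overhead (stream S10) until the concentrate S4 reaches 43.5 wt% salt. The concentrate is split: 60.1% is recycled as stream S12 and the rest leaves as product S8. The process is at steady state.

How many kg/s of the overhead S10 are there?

Overall salt balance (none leaves overhead): salt in fresh feed = salt in product, i.e. 599×0.124 = (1−0.601)·S4·0.435.
S4 = 74.276/(0.435×0.399) = 427.94 kg/s.
Recycle S12 = 0.601×427.94 = 257.19 kg/s.
Combined feed S14 = 599 + 257.19 = 856.19 kg/s.
Overhead S10 = S14 − S4 = 856.19 − 427.94 = 428.25 kg/s.

428.3 kg/s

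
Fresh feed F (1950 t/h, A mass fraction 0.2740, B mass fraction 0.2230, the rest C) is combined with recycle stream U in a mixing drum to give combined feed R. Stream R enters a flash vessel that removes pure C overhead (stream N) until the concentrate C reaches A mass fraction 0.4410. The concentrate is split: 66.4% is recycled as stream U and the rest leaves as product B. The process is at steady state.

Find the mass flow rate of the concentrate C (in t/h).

Overall A balance (none leaves overhead): A in fresh feed = A in product, i.e. 1950×0.274 = (1−0.664)·C·0.441.
C = 534.3/(0.441×0.336) = 3605.8 t/h.

3606 t/h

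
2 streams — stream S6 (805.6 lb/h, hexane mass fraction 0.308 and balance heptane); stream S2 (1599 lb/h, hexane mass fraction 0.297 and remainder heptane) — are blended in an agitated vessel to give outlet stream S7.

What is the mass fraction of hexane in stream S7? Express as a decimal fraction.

Total flow out = 805.6 + 1599 = 2404.6 lb/h.
hexane in = 805.6×0.308 + 1599×0.297 = 723.03 lb/h.
hexane mass fraction in S7 = 723.03/2404.6 = 0.301.

0.301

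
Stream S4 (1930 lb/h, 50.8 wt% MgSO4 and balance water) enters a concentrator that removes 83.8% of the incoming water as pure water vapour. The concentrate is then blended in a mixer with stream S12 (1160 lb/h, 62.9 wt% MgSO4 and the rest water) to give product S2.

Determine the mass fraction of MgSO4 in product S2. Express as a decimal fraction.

0.745

Vapour removed = 0.838×0.492×1930 = 795.73 lb/h; concentrate = 1134.3 lb/h.
MgSO4 reaching the mixer = 980.44 (from concentrate) + 1160×0.629 = 1710.1 lb/h.
Product flow = 1134.3 + 1160 = 2294.3 lb/h; MgSO4 fraction = 0.745.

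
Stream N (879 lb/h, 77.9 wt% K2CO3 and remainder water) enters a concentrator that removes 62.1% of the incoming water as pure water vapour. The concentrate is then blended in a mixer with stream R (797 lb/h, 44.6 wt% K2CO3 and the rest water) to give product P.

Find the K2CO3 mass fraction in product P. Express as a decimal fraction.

0.669

Vapour removed = 0.621×0.221×879 = 120.63 lb/h; concentrate = 758.37 lb/h.
K2CO3 reaching the mixer = 684.74 (from concentrate) + 797×0.446 = 1040.2 lb/h.
Product flow = 758.37 + 797 = 1555.4 lb/h; K2CO3 fraction = 0.669.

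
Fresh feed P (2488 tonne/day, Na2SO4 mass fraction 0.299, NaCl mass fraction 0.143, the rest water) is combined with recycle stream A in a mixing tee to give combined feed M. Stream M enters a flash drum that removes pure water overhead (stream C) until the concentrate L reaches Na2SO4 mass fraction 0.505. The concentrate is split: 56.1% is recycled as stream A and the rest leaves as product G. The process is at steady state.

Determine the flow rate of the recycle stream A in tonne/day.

Overall Na2SO4 balance (none leaves overhead): Na2SO4 in fresh feed = Na2SO4 in product, i.e. 2488×0.299 = (1−0.561)·L·0.505.
L = 743.91/(0.505×0.439) = 3355.6 tonne/day.
Recycle A = 0.561×3355.6 = 1882.5 tonne/day.

1882 tonne/day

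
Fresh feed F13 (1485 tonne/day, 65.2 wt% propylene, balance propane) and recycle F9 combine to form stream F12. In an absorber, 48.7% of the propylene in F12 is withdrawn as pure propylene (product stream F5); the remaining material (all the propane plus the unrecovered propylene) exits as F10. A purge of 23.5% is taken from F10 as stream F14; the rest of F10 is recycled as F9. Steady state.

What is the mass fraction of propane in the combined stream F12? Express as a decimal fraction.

propane enters only via F13 and leaves only via the purge: 1485×0.348 = 0.235×(propane in F10), and the absorber passes all propane, so propane in F12 = propane in F10 = 2199.1 tonne/day.
propylene in F12: m_A = 1485×0.652 + (1−0.235)·(1−0.487)·m_A, so m_A = 968.22/0.6076 = 1593.6 tonne/day.
F12 = 1593.6 + 2199.1 = 3792.7 tonne/day.
propane fraction in F12 = 2199.1/3792.7 = 0.580.

0.580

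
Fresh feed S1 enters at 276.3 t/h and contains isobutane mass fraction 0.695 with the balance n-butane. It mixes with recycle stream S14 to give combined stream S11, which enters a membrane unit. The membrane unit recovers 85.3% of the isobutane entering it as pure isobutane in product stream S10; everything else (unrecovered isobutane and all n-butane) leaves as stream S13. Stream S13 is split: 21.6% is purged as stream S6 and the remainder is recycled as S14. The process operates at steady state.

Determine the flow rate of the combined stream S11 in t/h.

n-butane enters only via S1 and leaves only via the purge: 276.3×0.305 = 0.216×(n-butane in S13), and the membrane unit passes all n-butane, so n-butane in S11 = n-butane in S13 = 390.15 t/h.
isobutane in S11: m_A = 276.3×0.695 + (1−0.216)·(1−0.853)·m_A, so m_A = 192.03/0.8848 = 217.04 t/h.
S11 = 217.04 + 390.15 = 607.19 t/h.

607.2 t/h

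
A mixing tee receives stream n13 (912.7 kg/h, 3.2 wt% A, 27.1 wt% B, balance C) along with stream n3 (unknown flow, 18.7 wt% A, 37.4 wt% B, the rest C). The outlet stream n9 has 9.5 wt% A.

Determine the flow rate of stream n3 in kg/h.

625 kg/h

Let n3 be the unknown flow. Total out = 912.7 + n3.
A balance: 29.206 + 0.187·n3 = 0.095·(912.7 + n3)
(0.187 − 0.095)·n3 = 0.095×912.7 − 29.206 = 57.5
n3 = 57.5 / 0.092 = 625 kg/h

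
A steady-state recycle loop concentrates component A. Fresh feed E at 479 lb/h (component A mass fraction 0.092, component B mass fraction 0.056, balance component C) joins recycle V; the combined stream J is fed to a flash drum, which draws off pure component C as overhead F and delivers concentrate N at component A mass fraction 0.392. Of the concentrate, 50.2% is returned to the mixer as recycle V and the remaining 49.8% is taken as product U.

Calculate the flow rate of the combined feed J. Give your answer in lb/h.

592.3 lb/h

Overall component A balance (none leaves overhead): component A in fresh feed = component A in product, i.e. 479×0.092 = (1−0.502)·N·0.392.
N = 44.068/(0.392×0.498) = 225.74 lb/h.
Recycle V = 0.502×225.74 = 113.32 lb/h.
Combined feed J = 479 + 113.32 = 592.32 lb/h.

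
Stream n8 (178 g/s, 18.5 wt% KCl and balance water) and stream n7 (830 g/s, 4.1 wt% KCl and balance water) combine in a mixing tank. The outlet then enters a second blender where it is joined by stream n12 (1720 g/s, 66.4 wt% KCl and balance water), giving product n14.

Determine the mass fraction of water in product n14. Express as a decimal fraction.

Overall, product flow = 2728 g/s.
water in = 178×0.815 + 830×0.959 + 1720×0.336 = 1519 g/s.
water fraction in n14 = 0.557.

0.557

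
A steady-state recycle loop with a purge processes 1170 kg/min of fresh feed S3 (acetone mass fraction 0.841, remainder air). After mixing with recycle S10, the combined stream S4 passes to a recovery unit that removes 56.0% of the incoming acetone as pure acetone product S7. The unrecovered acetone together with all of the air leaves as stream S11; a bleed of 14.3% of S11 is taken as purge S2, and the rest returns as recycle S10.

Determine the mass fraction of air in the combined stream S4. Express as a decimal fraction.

0.452

air enters only via S3 and leaves only via the purge: 1170×0.159 = 0.143×(air in S11), and the recovery unit passes all air, so air in S4 = air in S11 = 1300.9 kg/min.
acetone in S4: m_A = 1170×0.841 + (1−0.143)·(1−0.560)·m_A, so m_A = 983.97/0.6229 = 1579.6 kg/min.
S4 = 1579.6 + 1300.9 = 2880.5 kg/min.
air fraction in S4 = 1300.9/2880.5 = 0.452.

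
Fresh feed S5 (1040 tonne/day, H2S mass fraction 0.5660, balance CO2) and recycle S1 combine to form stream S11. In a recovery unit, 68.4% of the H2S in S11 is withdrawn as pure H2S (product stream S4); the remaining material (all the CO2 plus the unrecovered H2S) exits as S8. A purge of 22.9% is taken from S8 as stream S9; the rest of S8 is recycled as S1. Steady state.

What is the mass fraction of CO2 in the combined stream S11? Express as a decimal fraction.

CO2 enters only via S5 and leaves only via the purge: 1040×0.434 = 0.229×(CO2 in S8), and the recovery unit passes all CO2, so CO2 in S11 = CO2 in S8 = 1971 tonne/day.
H2S in S11: m_A = 1040×0.566 + (1−0.229)·(1−0.684)·m_A, so m_A = 588.64/0.7564 = 778.25 tonne/day.
S11 = 778.25 + 1971 = 2749.3 tonne/day.
CO2 fraction in S11 = 1971/2749.3 = 0.7169.

0.7169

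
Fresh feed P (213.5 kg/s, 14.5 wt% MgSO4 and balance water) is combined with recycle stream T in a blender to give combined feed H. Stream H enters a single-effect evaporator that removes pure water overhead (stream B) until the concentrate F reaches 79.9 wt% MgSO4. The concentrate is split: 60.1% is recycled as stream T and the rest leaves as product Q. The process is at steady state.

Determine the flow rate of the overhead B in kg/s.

Overall MgSO4 balance (none leaves overhead): MgSO4 in fresh feed = MgSO4 in product, i.e. 213.5×0.145 = (1−0.601)·F·0.799.
F = 30.957/(0.799×0.399) = 97.106 kg/s.
Recycle T = 0.601×97.106 = 58.361 kg/s.
Combined feed H = 213.5 + 58.361 = 271.86 kg/s.
Overhead B = H − F = 271.86 − 97.106 = 174.75 kg/s.

174.8 kg/s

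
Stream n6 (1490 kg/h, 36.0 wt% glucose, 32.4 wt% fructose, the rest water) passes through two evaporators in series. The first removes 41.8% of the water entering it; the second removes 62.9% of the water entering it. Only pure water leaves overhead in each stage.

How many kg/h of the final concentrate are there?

1121 kg/h

water in feed = 1490×0.316 = 470.84 kg/h.
After stage 1: water left = (1−0.418)×470.84 = 274.03; stream total = 1293.2 kg/h.
After stage 2: water left = (1−0.629)×274.03 = 101.66; final concentrate = 1120.8 kg/h.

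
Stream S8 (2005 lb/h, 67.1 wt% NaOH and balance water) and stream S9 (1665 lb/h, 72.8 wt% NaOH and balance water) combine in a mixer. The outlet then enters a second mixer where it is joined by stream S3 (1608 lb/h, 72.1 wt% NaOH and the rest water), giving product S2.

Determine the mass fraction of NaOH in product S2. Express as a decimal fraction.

0.704

Overall, product flow = 5278 lb/h.
NaOH in = 2005×0.671 + 1665×0.728 + 1608×0.721 = 3716.8 lb/h.
NaOH fraction in S2 = 0.704.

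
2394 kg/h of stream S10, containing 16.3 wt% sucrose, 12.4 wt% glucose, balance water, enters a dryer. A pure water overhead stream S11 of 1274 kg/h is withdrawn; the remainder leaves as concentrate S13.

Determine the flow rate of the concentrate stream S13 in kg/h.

Concentrate = 2394 − 1274 = 1120 kg/h.

1120 kg/h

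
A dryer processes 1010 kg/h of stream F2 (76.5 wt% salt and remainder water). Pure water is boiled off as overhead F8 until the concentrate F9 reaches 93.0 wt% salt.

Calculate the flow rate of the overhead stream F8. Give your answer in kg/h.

salt is conserved: 1010×0.765 = 772.65 kg/h all reports to the concentrate.
Concentrate = 772.65/(target fraction) = 830.81 kg/h.
Overhead = 1010 − 830.81 = 179.19 kg/h.

179.2 kg/h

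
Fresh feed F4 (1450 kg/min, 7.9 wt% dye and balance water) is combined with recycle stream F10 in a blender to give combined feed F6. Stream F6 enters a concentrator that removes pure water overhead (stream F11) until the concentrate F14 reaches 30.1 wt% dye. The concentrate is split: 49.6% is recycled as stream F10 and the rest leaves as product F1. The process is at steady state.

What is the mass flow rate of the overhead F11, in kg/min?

Overall dye balance (none leaves overhead): dye in fresh feed = dye in product, i.e. 1450×0.079 = (1−0.496)·F14·0.301.
F14 = 114.55/(0.301×0.504) = 755.09 kg/min.
Recycle F10 = 0.496×755.09 = 374.52 kg/min.
Combined feed F6 = 1450 + 374.52 = 1824.5 kg/min.
Overhead F11 = F6 − F14 = 1824.5 − 755.09 = 1069.4 kg/min.

1069 kg/min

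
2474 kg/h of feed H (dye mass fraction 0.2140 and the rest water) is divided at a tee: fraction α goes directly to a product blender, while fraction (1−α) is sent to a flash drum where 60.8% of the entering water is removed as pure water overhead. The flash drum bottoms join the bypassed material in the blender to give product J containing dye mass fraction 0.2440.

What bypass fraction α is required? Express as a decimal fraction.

0.743

All 2474×0.214 = 529.44 kg/h of dye reaches J, so J = 529.44/0.244 = 2169.8 kg/h and vapour = 304.18 kg/h.
The evaporator receives (1−α)·2474 of feed at 0.786 water and removes 0.608 of that water:
0.608×0.786×(1−α)×2474 = 304.18
(1−α) = 304.18/1182.3 = 0.2573;  α = 0.7427.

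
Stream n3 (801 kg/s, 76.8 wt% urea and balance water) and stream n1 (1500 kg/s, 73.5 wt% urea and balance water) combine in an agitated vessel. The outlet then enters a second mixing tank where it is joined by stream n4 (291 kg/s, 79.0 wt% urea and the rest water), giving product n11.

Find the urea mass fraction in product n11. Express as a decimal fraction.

Overall, product flow = 2592 kg/s.
urea in = 801×0.768 + 1500×0.735 + 291×0.790 = 1947.6 kg/s.
urea fraction in n11 = 0.751.

0.751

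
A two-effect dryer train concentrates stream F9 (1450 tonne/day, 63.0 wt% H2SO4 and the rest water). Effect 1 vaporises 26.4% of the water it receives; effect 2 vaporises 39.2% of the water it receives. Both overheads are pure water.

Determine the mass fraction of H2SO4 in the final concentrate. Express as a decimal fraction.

0.792

water in feed = 1450×0.370 = 536.5 tonne/day.
After stage 1: water left = (1−0.264)×536.5 = 394.86; stream total = 1308.4 tonne/day.
After stage 2: water left = (1−0.392)×394.86 = 240.08; final concentrate = 1153.6 tonne/day.
H2SO4 fraction = 913.5/1153.6 = 0.792.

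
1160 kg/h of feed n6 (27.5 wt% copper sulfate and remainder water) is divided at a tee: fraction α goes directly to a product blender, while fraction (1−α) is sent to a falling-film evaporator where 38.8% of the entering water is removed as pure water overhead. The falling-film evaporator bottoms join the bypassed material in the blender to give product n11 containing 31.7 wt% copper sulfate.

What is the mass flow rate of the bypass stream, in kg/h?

613.6 kg/h

All 1160×0.275 = 319 kg/h of copper sulfate reaches n11, so n11 = 319/0.317 = 1006.3 kg/h and vapour = 153.69 kg/h.
The evaporator receives (1−α)·1160 of feed at 0.725 water and removes 0.388 of that water:
0.388×0.725×(1−α)×1160 = 153.69
(1−α) = 153.69/326.31 = 0.4710;  α = 0.5290.
Bypass flow = 0.5290×1160 = 613.64 kg/h.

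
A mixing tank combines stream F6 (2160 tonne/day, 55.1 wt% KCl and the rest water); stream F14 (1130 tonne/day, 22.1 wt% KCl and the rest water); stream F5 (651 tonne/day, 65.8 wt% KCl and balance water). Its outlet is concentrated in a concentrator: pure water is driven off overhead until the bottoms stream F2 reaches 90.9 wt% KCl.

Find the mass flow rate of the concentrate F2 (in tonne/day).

2055 tonne/day

KCl entering = 2160×0.551 + 1130×0.221 + 651×0.658 = 1868.2 tonne/day.
All KCl reports to F2, so F2 = 1868.2/0.909 = 2055.3 tonne/day.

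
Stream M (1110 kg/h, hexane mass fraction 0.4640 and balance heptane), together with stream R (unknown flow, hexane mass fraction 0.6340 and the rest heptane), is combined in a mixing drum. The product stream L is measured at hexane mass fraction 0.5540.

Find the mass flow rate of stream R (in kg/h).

1249 kg/h

Let R be the unknown flow. Total out = 1110 + R.
hexane balance: 515.04 + 0.634·R = 0.554·(1110 + R)
(0.634 − 0.554)·R = 0.554×1110 − 515.04 = 99.9
R = 99.9 / 0.080 = 1248.8 kg/h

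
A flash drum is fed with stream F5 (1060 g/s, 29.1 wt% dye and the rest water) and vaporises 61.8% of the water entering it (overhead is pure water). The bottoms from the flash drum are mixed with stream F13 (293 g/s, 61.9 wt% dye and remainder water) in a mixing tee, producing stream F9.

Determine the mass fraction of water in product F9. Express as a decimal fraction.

0.449

Vapour removed = 0.618×0.709×1060 = 464.45 g/s; concentrate = 595.55 g/s.
water reaching the mixer = 287.09 (from concentrate) + 293×0.381 = 398.72 g/s.
Product flow = 595.55 + 293 = 888.55 g/s; water fraction = 0.449.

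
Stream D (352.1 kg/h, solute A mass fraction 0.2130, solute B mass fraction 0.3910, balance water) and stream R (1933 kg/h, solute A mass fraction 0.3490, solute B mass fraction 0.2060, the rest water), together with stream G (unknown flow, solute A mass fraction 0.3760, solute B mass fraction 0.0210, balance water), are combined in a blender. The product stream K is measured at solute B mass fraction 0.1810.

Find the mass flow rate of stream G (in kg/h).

764.2 kg/h

Let G be the unknown flow. Total out = 2285.1 + G.
solute B balance: 535.87 + 0.021·G = 0.181·(2285.1 + G)
(0.021 − 0.181)·G = 0.181×2285.1 − 535.87 = -122.27
G = -122.27 / -0.160 = 764.16 kg/h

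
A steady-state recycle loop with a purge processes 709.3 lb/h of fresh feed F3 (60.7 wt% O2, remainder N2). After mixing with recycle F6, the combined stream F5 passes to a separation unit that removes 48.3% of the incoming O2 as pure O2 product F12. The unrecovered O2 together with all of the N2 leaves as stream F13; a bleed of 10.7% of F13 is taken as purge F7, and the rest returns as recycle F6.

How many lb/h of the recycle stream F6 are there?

N2 enters only via F3 and leaves only via the purge: 709.3×0.393 = 0.107×(N2 in F13), and the separation unit passes all N2, so N2 in F5 = N2 in F13 = 2605.2 lb/h.
O2 in F5: m_A = 709.3×0.607 + (1−0.107)·(1−0.483)·m_A, so m_A = 430.55/0.5383 = 799.8 lb/h.
F13 = (1−0.483)×799.8 + 2605.2 = 3018.7 lb/h.
Recycle F6 = (1−0.107)×3018.7 = 2695.7 lb/h.

2696 lb/h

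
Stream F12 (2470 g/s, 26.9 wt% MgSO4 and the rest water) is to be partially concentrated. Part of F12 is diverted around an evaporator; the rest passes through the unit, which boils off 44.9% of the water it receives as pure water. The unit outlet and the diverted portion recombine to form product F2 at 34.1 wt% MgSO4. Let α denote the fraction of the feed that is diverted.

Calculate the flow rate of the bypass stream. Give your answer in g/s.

All 2470×0.269 = 664.43 g/s of MgSO4 reaches F2, so F2 = 664.43/0.341 = 1948.5 g/s and vapour = 521.52 g/s.
The evaporator receives (1−α)·2470 of feed at 0.731 water and removes 0.449 of that water:
0.449×0.731×(1−α)×2470 = 521.52
(1−α) = 521.52/810.7 = 0.6433;  α = 0.3567.
Bypass flow = 0.3567×2470 = 881.05 g/s.

881 g/s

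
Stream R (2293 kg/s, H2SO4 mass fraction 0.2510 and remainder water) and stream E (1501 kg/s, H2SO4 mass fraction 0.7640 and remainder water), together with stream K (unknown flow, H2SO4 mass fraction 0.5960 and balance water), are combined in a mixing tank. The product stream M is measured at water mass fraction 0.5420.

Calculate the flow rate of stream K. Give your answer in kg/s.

111.2 kg/s

Let K be the unknown flow. Total out = 3794 + K.
water balance: 2071.7 + 0.404·K = 0.542·(3794 + K)
(0.404 − 0.542)·K = 0.542×3794 − 2071.7 = -15.345
K = -15.345 / -0.138 = 111.2 kg/s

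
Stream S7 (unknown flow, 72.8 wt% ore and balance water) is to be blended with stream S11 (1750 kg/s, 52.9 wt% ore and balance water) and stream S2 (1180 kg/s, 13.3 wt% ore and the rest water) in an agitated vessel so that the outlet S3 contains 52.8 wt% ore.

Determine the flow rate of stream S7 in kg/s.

Let S7 be the unknown flow. Total out = 2930 + S7.
ore balance: 1082.7 + 0.728·S7 = 0.528·(2930 + S7)
(0.728 − 0.528)·S7 = 0.528×2930 − 1082.7 = 464.35
S7 = 464.35 / 0.200 = 2321.8 kg/s

2322 kg/s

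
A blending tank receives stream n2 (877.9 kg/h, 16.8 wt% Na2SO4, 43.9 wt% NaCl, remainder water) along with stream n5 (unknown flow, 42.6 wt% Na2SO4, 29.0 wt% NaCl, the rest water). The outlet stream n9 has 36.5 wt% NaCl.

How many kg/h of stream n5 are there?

Let n5 be the unknown flow. Total out = 877.9 + n5.
NaCl balance: 385.4 + 0.290·n5 = 0.365·(877.9 + n5)
(0.290 − 0.365)·n5 = 0.365×877.9 − 385.4 = -64.965
n5 = -64.965 / -0.075 = 866.19 kg/h

866.2 kg/h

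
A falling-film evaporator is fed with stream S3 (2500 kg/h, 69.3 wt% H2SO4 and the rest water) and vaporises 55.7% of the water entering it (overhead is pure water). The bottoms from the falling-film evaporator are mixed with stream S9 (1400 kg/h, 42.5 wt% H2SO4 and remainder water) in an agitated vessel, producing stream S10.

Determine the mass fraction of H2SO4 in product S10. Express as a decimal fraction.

0.670

Vapour removed = 0.557×0.307×2500 = 427.5 kg/h; concentrate = 2072.5 kg/h.
H2SO4 reaching the mixer = 1732.5 (from concentrate) + 1400×0.425 = 2327.5 kg/h.
Product flow = 2072.5 + 1400 = 3472.5 kg/h; H2SO4 fraction = 0.670.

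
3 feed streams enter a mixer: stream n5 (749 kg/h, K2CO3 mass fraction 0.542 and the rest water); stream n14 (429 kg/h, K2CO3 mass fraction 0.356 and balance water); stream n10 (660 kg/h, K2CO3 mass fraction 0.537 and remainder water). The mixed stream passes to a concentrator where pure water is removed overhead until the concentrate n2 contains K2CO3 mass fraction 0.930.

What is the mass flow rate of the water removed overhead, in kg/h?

K2CO3 entering = 749×0.542 + 429×0.356 + 660×0.537 = 913.1 kg/h.
All K2CO3 reports to n2, so n2 = 913.1/0.930 = 981.83 kg/h.
Total feed = 1838 kg/h; overhead = 1838 − 981.83 = 856.17 kg/h.

856.2 kg/h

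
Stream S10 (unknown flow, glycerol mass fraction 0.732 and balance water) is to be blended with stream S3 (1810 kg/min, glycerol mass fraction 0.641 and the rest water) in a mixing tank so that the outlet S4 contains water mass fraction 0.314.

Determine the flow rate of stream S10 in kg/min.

1771 kg/min

Let S10 be the unknown flow. Total out = 1810 + S10.
water balance: 649.79 + 0.268·S10 = 0.314·(1810 + S10)
(0.268 − 0.314)·S10 = 0.314×1810 − 649.79 = -81.45
S10 = -81.45 / -0.046 = 1770.7 kg/min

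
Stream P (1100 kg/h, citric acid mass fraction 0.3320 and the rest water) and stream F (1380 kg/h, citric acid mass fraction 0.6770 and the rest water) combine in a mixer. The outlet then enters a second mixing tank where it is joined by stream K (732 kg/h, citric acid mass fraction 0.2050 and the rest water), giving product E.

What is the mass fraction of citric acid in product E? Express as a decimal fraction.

0.4513

Overall, product flow = 3212 kg/h.
citric acid in = 1100×0.332 + 1380×0.677 + 732×0.205 = 1449.5 kg/h.
citric acid fraction in E = 0.4513.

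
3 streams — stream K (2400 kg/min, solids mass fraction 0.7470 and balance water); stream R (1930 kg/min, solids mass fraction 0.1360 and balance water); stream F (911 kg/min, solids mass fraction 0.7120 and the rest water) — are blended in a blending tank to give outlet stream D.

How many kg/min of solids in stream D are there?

2704 kg/min

solids out = solids in = 2400×0.747 + 1930×0.136 + 911×0.712 = 2703.9 kg/min.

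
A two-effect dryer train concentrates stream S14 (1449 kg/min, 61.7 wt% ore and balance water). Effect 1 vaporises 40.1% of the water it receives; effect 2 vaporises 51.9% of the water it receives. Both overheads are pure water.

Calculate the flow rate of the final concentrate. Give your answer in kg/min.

water in feed = 1449×0.383 = 554.97 kg/min.
After stage 1: water left = (1−0.401)×554.97 = 332.43; stream total = 1226.5 kg/min.
After stage 2: water left = (1−0.519)×332.43 = 159.9; final concentrate = 1053.9 kg/min.

1054 kg/min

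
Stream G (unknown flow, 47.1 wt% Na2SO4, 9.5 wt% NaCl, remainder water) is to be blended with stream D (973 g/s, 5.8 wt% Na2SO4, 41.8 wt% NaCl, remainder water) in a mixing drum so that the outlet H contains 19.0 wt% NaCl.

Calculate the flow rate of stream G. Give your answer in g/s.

Let G be the unknown flow. Total out = 973 + G.
NaCl balance: 406.71 + 0.095·G = 0.190·(973 + G)
(0.095 − 0.190)·G = 0.190×973 − 406.71 = -221.84
G = -221.84 / -0.095 = 2335.2 g/s

2335 g/s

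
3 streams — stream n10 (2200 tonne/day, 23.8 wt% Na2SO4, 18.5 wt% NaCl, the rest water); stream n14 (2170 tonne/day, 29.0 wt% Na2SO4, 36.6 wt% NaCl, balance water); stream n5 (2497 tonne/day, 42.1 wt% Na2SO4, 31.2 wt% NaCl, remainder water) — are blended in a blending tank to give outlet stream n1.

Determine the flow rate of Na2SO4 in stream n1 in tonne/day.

Na2SO4 out = Na2SO4 in = 2200×0.238 + 2170×0.290 + 2497×0.421 = 2204.1 tonne/day.

2204 tonne/day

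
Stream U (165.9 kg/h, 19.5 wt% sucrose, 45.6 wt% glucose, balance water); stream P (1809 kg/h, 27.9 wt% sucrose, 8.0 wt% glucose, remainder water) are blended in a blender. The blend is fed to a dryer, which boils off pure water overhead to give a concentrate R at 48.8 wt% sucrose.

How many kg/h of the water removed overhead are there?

874.4 kg/h

sucrose entering = 165.9×0.195 + 1809×0.279 = 537.06 kg/h.
All sucrose reports to R, so R = 537.06/0.488 = 1100.5 kg/h.
Total feed = 1974.9 kg/h; overhead = 1974.9 − 1100.5 = 874.36 kg/h.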